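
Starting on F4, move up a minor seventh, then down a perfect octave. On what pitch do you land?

F4 up a minor seventh → Eb5 (10 semitones).
A perfect octave down from Eb5 is Eb4.

Eb4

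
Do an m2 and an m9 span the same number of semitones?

A minor second is 1 semitone but a minor ninth is 13 semitones — different sizes.

No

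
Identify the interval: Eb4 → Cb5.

E to C spans six letter names (E-F-G-A-B-C): a sixth.
At 8 semitones, Eb4→Cb5 falls one short of a major sixth: minor.

minor 6th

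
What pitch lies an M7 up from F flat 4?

Seven letter names up from F: E.
A major seventh spans 11 semitones, so from Fb4 the target pitch is Eb5.

E flat 5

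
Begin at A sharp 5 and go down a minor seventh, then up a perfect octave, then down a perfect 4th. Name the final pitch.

Down a minor seventh from A#5: B#4 (10 semitones down).
A perfect octave up from B#4 is B#5.
B#5 down a perfect fourth → F##5 (5 semitones).

F double-sharp 5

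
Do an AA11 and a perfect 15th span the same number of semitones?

19 semitones (doubly augmented eleventh) vs 24 semitones (perfect fifteenth): not equal.

No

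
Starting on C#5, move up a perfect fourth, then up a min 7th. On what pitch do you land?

E6

C#5 up a perfect fourth → F#5 (5 semitones).
Up a minor seventh from F#5: E6 (10 semitones up).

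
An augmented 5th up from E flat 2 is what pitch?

B 2

The fifth takes the letter from E up to B.
Moving 8 semitones up from Eb2 (the size of an augmented fifth) reaches B2.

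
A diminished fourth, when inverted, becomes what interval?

Inverted interval numbers add to nine, so a fourth pairs with a fifth (4 + 5 = 9).
The quality also flips — diminished becomes augmented — giving an augmented fifth.

augmented 5th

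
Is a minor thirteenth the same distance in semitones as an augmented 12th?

A minor thirteenth spans 20 semitones, and an augmented twelfth also spans 20 semitones — they're enharmonic.

Yes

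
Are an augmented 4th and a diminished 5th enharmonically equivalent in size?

Yes

An augmented fourth = 6 semitones = a diminished fifth; enharmonically equal.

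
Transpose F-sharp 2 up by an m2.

G 2

The second takes the letter from F up to G.
A minor second spans 1 semitone, so from F#2 the target pitch is G2.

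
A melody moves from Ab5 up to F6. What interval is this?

A to F spans six letter names (A-B-C-D-E-F): a sixth.
Ab5 to F6 is 9 semitones, matching the major sixth exactly, so the quality is major.

M6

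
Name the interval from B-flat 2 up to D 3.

B to D spans three letter names (B-C-D): a third.
Counting semitones, Bb2→D3 is 4, which is the major third.

M3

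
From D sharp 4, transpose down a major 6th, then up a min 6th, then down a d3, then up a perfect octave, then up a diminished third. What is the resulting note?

D#4 down a major sixth → F#3 (9 semitones).
F#3 up a minor sixth → D4 (8 semitones).
Down a diminished third from D4: B#3 (2 semitones down).
Up a perfect octave from B#3: B#4 (12 semitones up).
B#4 up a diminished third → D5 (2 semitones).

D 5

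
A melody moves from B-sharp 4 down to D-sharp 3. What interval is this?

major thirteenth

Descending from B#4 to D#3 is the same interval as ascending D#3 to B#4.
D to B spans six letter names (D-E-F-G-A-B), plus an octave — that makes it a thirteenth of some quality.
Counting semitones, D#3→B#4 is 21, which is the major thirteenth.
(Equivalently, a compound major sixth: a major sixth plus an octave.)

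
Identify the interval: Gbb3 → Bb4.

G to B spans three letter names (G-A-B), plus an octave: a tenth.
Gbb3 to Bb4 spans 17 semitones — one semitone wider than the major tenth (16) — giving an augmented tenth.
(Equivalently, a compound augmented third: an augmented third plus an octave.)

augmented 10th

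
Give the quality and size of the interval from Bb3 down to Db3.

Descending from Bb3 to Db3 is the same interval as ascending Db3 to Bb3.
D to B spans six letter names (D-E-F-G-A-B), so the interval is some kind of sixth.
Counting semitones, Db3→Bb3 is 9, which is the major sixth.

major sixth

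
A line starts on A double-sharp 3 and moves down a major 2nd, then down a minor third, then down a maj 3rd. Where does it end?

C double-sharp 3

A major second down from A##3 is G##3.
A minor third down from G##3 is E##3.
E##3 down a major third → C##3 (4 semitones).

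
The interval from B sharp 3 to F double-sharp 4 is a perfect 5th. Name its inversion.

P4

Inverted interval numbers add to nine, so a fifth pairs with a fourth (5 + 4 = 9).
Quality inverts too: perfect stays perfect. That makes the inversion a perfect fourth.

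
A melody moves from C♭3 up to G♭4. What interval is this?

C to G spans five letter names (C-D-E-F-G), plus an octave, so the interval is some kind of twelfth.
The perfect twelfth spans 19 semitones, and Cb3 to Gb4 is exactly 19 semitones — so this is a perfect twelfth.
(Equivalently, a compound perfect fifth: a perfect fifth plus an octave.)

perfect 12th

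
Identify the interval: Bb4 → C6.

B to C spans two letter names (B-C), plus an octave — that makes it a ninth of some quality.
Bb4 to C6 is 14 semitones, matching the major ninth exactly, so the quality is major.
(Equivalently, a compound major second: a major second plus an octave.)

major ninth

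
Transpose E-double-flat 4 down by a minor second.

The second takes the letter from E down to D.
Moving 1 semitone down from Ebb4 (the size of a minor second) reaches Db4.

D-flat 4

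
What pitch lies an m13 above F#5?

Six letters up from F (plus an octave) reaches D.
A minor thirteenth spans 20 semitones, so from F#5 the target pitch is D7.

D7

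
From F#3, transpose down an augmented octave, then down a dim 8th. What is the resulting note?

F#1

An augmented octave down from F#3 is F2.
Down a diminished octave from F2: F#1 (11 semitones down).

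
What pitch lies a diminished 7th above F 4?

Counting seven letter names up from F lands on E.
Moving 9 semitones up from F4 (the size of a diminished seventh) reaches Ebb5.

E double-flat 5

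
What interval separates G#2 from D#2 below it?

perfect fourth

Descending from G#2 to D#2 is the same interval as ascending D#2 to G#2.
D to G spans four letter names (D-E-F-G), so the interval is some kind of fourth.
D#2 to G#2 is 5 semitones, matching the perfect fourth exactly, so the quality is perfect.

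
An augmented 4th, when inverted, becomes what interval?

Interval numbers invert to sum to nine: 4 + 5 = 9, so a fourth inverts to a fifth.
And augmented becomes diminished under inversion, so we get a diminished fifth.

d5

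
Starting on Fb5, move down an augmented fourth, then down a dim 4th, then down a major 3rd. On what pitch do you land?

Down an augmented fourth from Fb5: Cbb5 (6 semitones down).
A diminished fourth down from Cbb5 is Gb4.
A major third down from Gb4 is Ebb4.

Ebb4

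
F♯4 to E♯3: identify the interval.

m9

Descending from F#4 to E#3 is the same interval as ascending E#3 to F#4.
E to F spans two letter names (E-F), plus an octave, so the interval is some kind of ninth.
E#3 to F#4 is 13 semitones, a half step short of the major ninth (14), so this is minor.
(Equivalently, a compound minor second: a minor second plus an octave.)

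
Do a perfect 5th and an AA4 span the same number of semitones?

Both span 7 semitones: a perfect fifth and a doubly augmented fourth are the same chromatic distance.

Yes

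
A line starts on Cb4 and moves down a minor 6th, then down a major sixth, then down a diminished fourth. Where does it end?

Down a minor sixth from Cb4: Eb3 (8 semitones down).
Down a major sixth from Eb3: Gb2 (9 semitones down).
Gb2 down a diminished fourth → D2 (4 semitones).

D2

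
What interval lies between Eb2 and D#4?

augmented fourteenth

E to D spans seven letter names (E-F-G-A-B-C-D), plus an octave, so the interval is some kind of fourteenth.
Eb2 to D#4 spans 24 semitones — one semitone wider than the major fourteenth (23) — giving an augmented fourteenth.
(Equivalently, a compound augmented seventh: an augmented seventh plus an octave.)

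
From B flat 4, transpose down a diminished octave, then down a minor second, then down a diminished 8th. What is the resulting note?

A double-sharp 2

Down a diminished octave from Bb4: B3 (11 semitones down).
A minor second down from B3 is A#3.
Down a diminished octave from A#3: A##2 (11 semitones down).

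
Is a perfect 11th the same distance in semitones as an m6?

17 semitones (perfect eleventh) vs 8 semitones (minor sixth): not equal.

No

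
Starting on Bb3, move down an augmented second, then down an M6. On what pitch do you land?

Cbb3

Bb3 down an augmented second → Abb3 (3 semitones).
Abb3 down a major sixth → Cbb3 (9 semitones).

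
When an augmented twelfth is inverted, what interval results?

diminished 4th

First reduce the compound augmented twelfth to its simple form, an augmented fifth.
Interval numbers invert to sum to nine: 5 + 4 = 9, so a fifth inverts to a fourth.
Quality inverts too: augmented becomes diminished. That makes the inversion a diminished fourth.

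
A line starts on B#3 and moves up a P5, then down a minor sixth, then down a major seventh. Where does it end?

A perfect fifth up from B#3 is F##4.
Down a minor sixth from F##4: A##3 (8 semitones down).
Down a major seventh from A##3: B#2 (11 semitones down).

B#2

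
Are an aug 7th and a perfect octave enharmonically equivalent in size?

An augmented seventh spans 12 semitones, and a perfect octave also spans 12 semitones — they're enharmonic.

Yes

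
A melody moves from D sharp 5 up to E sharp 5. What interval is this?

major second

D to E spans two letter names (D-E): a second.
Counting semitones, D#5→E#5 is 2, which is the major second.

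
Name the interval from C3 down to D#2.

Descending from C3 to D#2 is the same interval as ascending D#2 to C3.
D to C spans seven letter names (D-E-F-G-A-B-C), so the interval is some kind of seventh.
The major seventh is 11 semitones; here we have 9, two semitones narrower: diminished.

diminished seventh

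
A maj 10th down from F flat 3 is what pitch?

D double-flat 2

Counting three letter names plus an octave down from F lands on D.
Moving 16 semitones down from Fb3 (the size of a major tenth) reaches Dbb2.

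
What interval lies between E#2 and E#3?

perfect 8th

E to E is the same letter name, plus an octave, so the interval is some kind of octave.
The perfect octave spans 12 semitones, and E#2 to E#3 is exactly 12 semitones — so this is a perfect octave.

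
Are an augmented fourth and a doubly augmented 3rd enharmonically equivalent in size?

Yes

An augmented fourth = 6 semitones = a doubly augmented third; enharmonically equal.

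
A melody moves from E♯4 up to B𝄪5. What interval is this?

E to B spans five letter names (E-F-G-A-B), plus an octave, so the interval is some kind of twelfth.
E#4 to B##5 spans 20 semitones — one semitone wider than the perfect twelfth (19) — giving an augmented twelfth.
(Equivalently, a compound augmented fifth: an augmented fifth plus an octave.)

augmented 12th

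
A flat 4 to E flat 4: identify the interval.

Descending from Ab4 to Eb4 is the same interval as ascending Eb4 to Ab4.
E to A spans four letter names (E-F-G-A): a fourth.
Eb4 to Ab4 is 5 semitones, matching the perfect fourth exactly, so the quality is perfect.

perfect 4th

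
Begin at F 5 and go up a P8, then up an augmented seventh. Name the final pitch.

E sharp 7

A perfect octave up from F5 is F6.
An augmented seventh up from F6 is E#7.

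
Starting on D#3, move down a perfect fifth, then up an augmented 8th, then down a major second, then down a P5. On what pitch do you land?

B#2

Down a perfect fifth from D#3: G#2 (7 semitones down).
An augmented octave up from G#2 is G##3.
Down a major second from G##3: F##3 (2 semitones down).
F##3 down a perfect fifth → B#2 (7 semitones).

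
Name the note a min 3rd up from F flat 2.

A double-flat 2

Three letter names up from F: A.
Moving 3 semitones up from Fb2 (the size of a minor third) reaches Abb2.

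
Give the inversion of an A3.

Inverted interval numbers add to nine, so a third pairs with a sixth (3 + 6 = 9).
The quality also flips — augmented becomes diminished — giving a diminished sixth.

d6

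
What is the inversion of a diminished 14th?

First reduce the compound diminished fourteenth to its simple form, a diminished seventh.
Inverted interval numbers add to nine, so a seventh pairs with a second (7 + 2 = 9).
The quality also flips — diminished becomes augmented — giving an augmented second.

augmented second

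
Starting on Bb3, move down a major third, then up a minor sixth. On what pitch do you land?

Ebb4

Bb3 down a major third → Gb3 (4 semitones).
Up a minor sixth from Gb3: Ebb4 (8 semitones up).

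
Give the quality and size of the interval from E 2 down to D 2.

Descending from E2 to D2 is the same interval as ascending D2 to E2.
D to E spans two letter names (D-E): a second.
The major second spans 2 semitones, and D2 to E2 is exactly 2 semitones — so this is a major second.

M2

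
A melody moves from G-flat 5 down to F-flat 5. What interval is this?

major second

Descending from Gb5 to Fb5 is the same interval as ascending Fb5 to Gb5.
F to G spans two letter names (F-G) — that makes it a second of some quality.
Fb5 to Gb5 is 2 semitones, matching the major second exactly, so the quality is major.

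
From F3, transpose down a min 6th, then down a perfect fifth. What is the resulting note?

D2

A minor sixth down from F3 is A2.
A2 down a perfect fifth → D2 (7 semitones).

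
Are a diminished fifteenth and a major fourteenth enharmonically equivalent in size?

Yes

A diminished fifteenth spans 23 semitones, and a major fourteenth also spans 23 semitones — they're enharmonic.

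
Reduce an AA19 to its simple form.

AA5

Subtracting seven from the interval number removes an octave: 19 − 14 = 5.
So a doubly augmented nineteenth is 2 octaves plus a doubly augmented fifth. The quality is unchanged.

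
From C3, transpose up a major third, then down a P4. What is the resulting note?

C3 up a major third → E3 (4 semitones).
A perfect fourth down from E3 is B2.

B2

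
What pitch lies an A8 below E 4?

E-flat 3

An octave keeps the letter name E, an octave down from E.
Moving 13 semitones down from E4 (the size of an augmented octave) reaches Eb3.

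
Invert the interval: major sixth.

minor third

The rule of nine gives the new number: 9 − 6 = 3, so a sixth becomes a third.
Quality inverts too: major becomes minor. That makes the inversion a minor third.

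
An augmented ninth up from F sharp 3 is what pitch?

G double-sharp 4

Counting two letter names plus an octave up from F lands on G.
An augmented ninth spans 15 semitones, so from F#3 the target pitch is G##4.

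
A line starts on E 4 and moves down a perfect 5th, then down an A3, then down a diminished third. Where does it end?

D 3

Down a perfect fifth from E4: A3 (7 semitones down).
A3 down an augmented third → Fb3 (5 semitones).
A diminished third down from Fb3 is D3.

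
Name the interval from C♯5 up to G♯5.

perfect fifth

C to G spans five letter names (C-D-E-F-G): a fifth.
Counting semitones, C#5→G#5 is 7, which is the perfect fifth.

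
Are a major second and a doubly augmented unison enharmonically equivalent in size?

Both span 2 semitones: a major second and a doubly augmented unison are the same chromatic distance.

Yes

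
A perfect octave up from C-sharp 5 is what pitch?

C-sharp 6

The letter stays C (same as the start), shifted an octave up.
A perfect octave is 12 semitones; 12 semitones up from C#5 gives C#6.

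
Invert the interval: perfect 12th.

First reduce the compound perfect twelfth to its simple form, a perfect fifth.
Interval numbers invert to sum to nine: 5 + 4 = 9, so a fifth inverts to a fourth.
The quality also flips — perfect stays perfect — giving a perfect fourth.

P4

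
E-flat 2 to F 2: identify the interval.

E to F spans two letter names (E-F): a second.
Eb2 to F2 is 2 semitones, matching the major second exactly, so the quality is major.

major second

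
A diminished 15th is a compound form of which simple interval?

Each octave removed subtracts seven from the number: 15 − 7 = 8.
That makes a diminished fifteenth a compound diminished octave — an octave plus a diminished octave.

diminished 8th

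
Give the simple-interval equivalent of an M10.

Take out an octave (7 from the number): 10 − 7 = 3.
That makes a major tenth a compound major third — an octave plus a major third.

M3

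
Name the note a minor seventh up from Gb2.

The seventh takes the letter from G up to F.
A minor seventh spans 10 semitones, so from Gb2 the target pitch is Fb3.

Fb3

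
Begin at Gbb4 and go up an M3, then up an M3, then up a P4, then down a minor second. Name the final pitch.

Up a major third from Gbb4: Bbb4 (4 semitones up).
Up a major third from Bbb4: Db5 (4 semitones up).
A perfect fourth up from Db5 is Gb5.
A minor second down from Gb5 is F5.

F5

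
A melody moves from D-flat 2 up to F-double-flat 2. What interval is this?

diminished third

D to F spans three letter names (D-E-F) — that makes it a third of some quality.
A major third would be 4 semitones; Db2 to Fbb2 is 2, two semitones narrower, so the interval is diminished.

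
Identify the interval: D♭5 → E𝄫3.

major fourteenth

Descending from Db5 to Ebb3 is the same interval as ascending Ebb3 to Db5.
E to D spans seven letter names (E-F-G-A-B-C-D), plus an octave, so the interval is some kind of fourteenth.
Counting semitones, Ebb3→Db5 is 23, which is the major fourteenth.
(Equivalently, a compound major seventh: a major seventh plus an octave.)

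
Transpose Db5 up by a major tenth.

The tenth's letter: D up three letter names plus an octave → F.
A major tenth spans 16 semitones, so from Db5 the target pitch is F6.

F6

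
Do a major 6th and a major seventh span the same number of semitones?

A major sixth is 9 semitones but a major seventh is 11 semitones — different sizes.

No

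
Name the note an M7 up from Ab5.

Counting seven letter names up from A lands on G.
A major seventh spans 11 semitones, so from Ab5 the target pitch is G6.

G6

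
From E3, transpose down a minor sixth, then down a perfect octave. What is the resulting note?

G#1

E3 down a minor sixth → G#2 (8 semitones).
G#2 down a perfect octave → G#1 (12 semitones).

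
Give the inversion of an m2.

Inverted interval numbers add to nine, so a second pairs with a seventh (2 + 7 = 9).
Quality inverts too: minor becomes major. That makes the inversion a major seventh.

major 7th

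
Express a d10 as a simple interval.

diminished third

Take out an octave (7 from the number): 10 − 7 = 3.
Quality carries through unchanged, so the simple form is a diminished third.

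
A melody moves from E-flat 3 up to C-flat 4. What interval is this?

E to C spans six letter names (E-F-G-A-B-C): a sixth.
A major sixth would be 9 semitones, but Eb3 to Cb4 is 8 — one semitone narrower, making it a minor sixth.

minor sixth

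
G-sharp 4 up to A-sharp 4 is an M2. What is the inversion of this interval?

m7

Inverted interval numbers add to nine, so a second pairs with a seventh (2 + 7 = 9).
And major becomes minor under inversion, so we get a minor seventh.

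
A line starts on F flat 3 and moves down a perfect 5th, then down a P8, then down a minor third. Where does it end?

G flat 1

A perfect fifth down from Fb3 is Bbb2.
A perfect octave down from Bbb2 is Bbb1.
A minor third down from Bbb1 is Gb1.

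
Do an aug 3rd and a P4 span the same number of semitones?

An augmented third spans 5 semitones, and a perfect fourth also spans 5 semitones — they're enharmonic.

Yes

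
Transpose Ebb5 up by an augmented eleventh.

Ab6

Counting four letter names plus an octave up from E lands on A.
Moving 18 semitones up from Ebb5 (the size of an augmented eleventh) reaches Ab6.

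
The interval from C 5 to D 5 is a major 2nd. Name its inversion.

m7

Interval numbers invert to sum to nine: 2 + 7 = 9, so a second inverts to a seventh.
Quality inverts too: major becomes minor. That makes the inversion a minor seventh.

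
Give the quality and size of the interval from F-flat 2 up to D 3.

F to D spans six letter names (F-G-A-B-C-D) — that makes it a sixth of some quality.
The major sixth is 9 semitones; here we have 10, one semitone wider: augmented.

augmented sixth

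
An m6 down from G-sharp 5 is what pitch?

B-sharp 4

Six letter names down from G: B.
Moving 8 semitones down from G#5 (the size of a minor sixth) reaches B#4.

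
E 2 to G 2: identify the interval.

E to G spans three letter names (E-F-G), so the interval is some kind of third.
At 3 semitones, E2→G2 falls one short of a major third: minor.

minor third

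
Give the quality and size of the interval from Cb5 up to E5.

A3

C to E spans three letter names (C-D-E), so the interval is some kind of third.
The major third is 4 semitones; here we have 5, one semitone wider: augmented.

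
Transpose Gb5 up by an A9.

Two letters up from G (plus an octave) reaches A.
An augmented ninth is 15 semitones; 15 semitones up from Gb5 gives A6.

A6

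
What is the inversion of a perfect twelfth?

perfect 4th

First reduce the compound perfect twelfth to its simple form, a perfect fifth.
The rule of nine gives the new number: 9 − 5 = 4, so a fifth becomes a fourth.
And perfect stays perfect under inversion, so we get a perfect fourth.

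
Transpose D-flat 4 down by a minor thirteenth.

F 2

The thirteenth's letter: D down six letter names plus an octave → F.
A minor thirteenth is 20 semitones; 20 semitones down from Db4 gives F2.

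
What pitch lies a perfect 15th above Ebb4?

Ebb6

A fifteenth keeps the letter name E, two octaves up from E.
Moving 24 semitones up from Ebb4 (the size of a perfect fifteenth) reaches Ebb6.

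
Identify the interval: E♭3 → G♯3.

A3

E to G spans three letter names (E-F-G): a third.
The major third is 4 semitones; here we have 5, one semitone wider: augmented.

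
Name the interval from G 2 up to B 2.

G to B spans three letter names (G-A-B), so the interval is some kind of third.
The major third spans 4 semitones, and G2 to B2 is exactly 4 semitones — so this is a major third.

major 3rd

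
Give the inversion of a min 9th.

major 7th

First reduce the compound minor ninth to its simple form, a minor second.
The rule of nine gives the new number: 9 − 2 = 7, so a second becomes a seventh.
And minor becomes major under inversion, so we get a major seventh.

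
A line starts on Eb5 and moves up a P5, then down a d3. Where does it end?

G#5

Up a perfect fifth from Eb5: Bb5 (7 semitones up).
Bb5 down a diminished third → G#5 (2 semitones).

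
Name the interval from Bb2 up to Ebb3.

diminished fourth

B to E spans four letter names (B-C-D-E), so the interval is some kind of fourth.
A perfect fourth would be 5 semitones; Bb2 to Ebb3 is 4, one semitone narrower, so the interval is diminished.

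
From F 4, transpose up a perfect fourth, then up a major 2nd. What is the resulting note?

A perfect fourth up from F4 is Bb4.
A major second up from Bb4 is C5.

C 5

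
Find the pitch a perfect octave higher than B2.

The letter stays B (same as the start), shifted an octave up.
A perfect octave spans 12 semitones, so from B2 the target pitch is B3.

B3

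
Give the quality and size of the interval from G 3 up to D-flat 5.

diminished twelfth

G to D spans five letter names (G-A-B-C-D), plus an octave — that makes it a twelfth of some quality.
The perfect twelfth is 19 semitones; here we have 18, one semitone narrower: diminished.
(Equivalently, a compound diminished fifth: a diminished fifth plus an octave.)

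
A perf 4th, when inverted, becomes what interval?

perfect fifth

Inverted interval numbers add to nine, so a fourth pairs with a fifth (4 + 5 = 9).
The quality also flips — perfect stays perfect — giving a perfect fifth.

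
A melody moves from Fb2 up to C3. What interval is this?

F to C spans five letter names (F-G-A-B-C), so the interval is some kind of fifth.
A perfect fifth would be 7 semitones; Fb2 to C3 is 8, one semitone wider, so the interval is augmented.

augmented 5th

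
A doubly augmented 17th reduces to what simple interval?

AA3

Each octave removed subtracts seven from the number: 17 − 14 = 3.
Quality carries through unchanged, so the simple form is a doubly augmented third.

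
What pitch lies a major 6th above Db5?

Six letter names up from D: B.
Moving 9 semitones up from Db5 (the size of a major sixth) reaches Bb5.

Bb5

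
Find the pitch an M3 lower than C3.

Ab2

Three letter names down from C: A.
Moving 4 semitones down from C3 (the size of a major third) reaches Ab2.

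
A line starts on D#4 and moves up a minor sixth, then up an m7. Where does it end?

A5

A minor sixth up from D#4 is B4.
Up a minor seventh from B4: A5 (10 semitones up).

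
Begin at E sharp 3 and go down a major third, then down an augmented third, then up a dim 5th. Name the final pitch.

A major third down from E#3 is C#3.
An augmented third down from C#3 is Ab2.
Ab2 up a diminished fifth → Ebb3 (6 semitones).

E double-flat 3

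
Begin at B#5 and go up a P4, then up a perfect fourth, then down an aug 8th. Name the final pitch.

A perfect fourth up from B#5 is E#6.
E#6 up a perfect fourth → A#6 (5 semitones).
A#6 down an augmented octave → A5 (13 semitones).

A5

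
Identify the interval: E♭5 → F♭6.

m9

E to F spans two letter names (E-F), plus an octave, so the interval is some kind of ninth.
A major ninth would be 14 semitones, but Eb5 to Fb6 is 13 — one semitone narrower, making it a minor ninth.
(Equivalently, a compound minor second: a minor second plus an octave.)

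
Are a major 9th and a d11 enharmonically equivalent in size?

A major ninth spans 14 semitones; a diminished eleventh spans 16 semitones. They differ by 2.

No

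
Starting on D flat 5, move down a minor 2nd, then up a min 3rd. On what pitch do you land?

E flat 5

A minor second down from Db5 is C5.
Up a minor third from C5: Eb5 (3 semitones up).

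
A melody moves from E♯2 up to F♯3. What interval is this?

minor 9th

E to F spans two letter names (E-F), plus an octave — that makes it a ninth of some quality.
At 13 semitones, E#2→F#3 falls one short of a major ninth: minor.
(Equivalently, a compound minor second: a minor second plus an octave.)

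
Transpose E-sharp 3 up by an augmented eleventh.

Counting four letter names plus an octave up from E lands on A.
An augmented eleventh spans 18 semitones, so from E#3 the target pitch is A##4.

A-double-sharp 4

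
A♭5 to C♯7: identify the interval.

augmented tenth

A to C spans three letter names (A-B-C), plus an octave, so the interval is some kind of tenth.
A major tenth would be 16 semitones; Ab5 to C#7 is 17, one semitone wider, so the interval is augmented.
(Equivalently, a compound augmented third: an augmented third plus an octave.)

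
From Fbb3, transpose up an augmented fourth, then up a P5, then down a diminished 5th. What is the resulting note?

Fbb3 up an augmented fourth → Bbb3 (6 semitones).
Up a perfect fifth from Bbb3: Fb4 (7 semitones up).
A diminished fifth down from Fb4 is Bb3.

Bb3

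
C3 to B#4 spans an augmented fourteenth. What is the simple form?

Each octave removed subtracts seven from the number: 14 − 7 = 7.
So an augmented fourteenth is an octave plus an augmented seventh. The quality is unchanged.

A7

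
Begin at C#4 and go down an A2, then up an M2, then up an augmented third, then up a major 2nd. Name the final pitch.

An augmented second down from C#4 is Bb3.
Bb3 up a major second → C4 (2 semitones).
Up an augmented third from C4: E#4 (5 semitones up).
Up a major second from E#4: F##4 (2 semitones up).

F##4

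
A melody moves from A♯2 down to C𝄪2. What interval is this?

minor sixth

Descending from A#2 to C##2 is the same interval as ascending C##2 to A#2.
C to A spans six letter names (C-D-E-F-G-A), so the interval is some kind of sixth.
At 8 semitones, C##2→A#2 falls one short of a major sixth: minor.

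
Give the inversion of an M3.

minor sixth

The rule of nine gives the new number: 9 − 3 = 6, so a third becomes a sixth.
And major becomes minor under inversion, so we get a minor sixth.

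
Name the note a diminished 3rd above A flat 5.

Three letter names up from A: C.
A diminished third spans 2 semitones, so from Ab5 the target pitch is Cbb6.

C double-flat 6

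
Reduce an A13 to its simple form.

Subtracting seven from the interval number removes an octave: 13 − 7 = 6.
That makes an augmented thirteenth a compound augmented sixth — an octave plus an augmented sixth.

A6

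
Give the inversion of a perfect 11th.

First reduce the compound perfect eleventh to its simple form, a perfect fourth.
Interval numbers invert to sum to nine: 4 + 5 = 9, so a fourth inverts to a fifth.
The quality also flips — perfect stays perfect — giving a perfect fifth.

perfect 5th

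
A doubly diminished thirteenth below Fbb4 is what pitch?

A2

Six letters down from F (plus an octave) reaches A.
A doubly diminished thirteenth spans 18 semitones, so from Fbb4 the target pitch is A2.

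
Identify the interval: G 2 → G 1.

perfect octave

Descending from G2 to G1 is the same interval as ascending G1 to G2.
G to G is the same letter name, plus an octave: an octave.
The perfect octave spans 12 semitones, and G1 to G2 is exactly 12 semitones — so this is a perfect octave.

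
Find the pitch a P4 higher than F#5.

Four letter names up from F: B.
A perfect fourth is 5 semitones; 5 semitones up from F#5 gives B5.

B5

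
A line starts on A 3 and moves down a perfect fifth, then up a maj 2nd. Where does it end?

E 3

Down a perfect fifth from A3: D3 (7 semitones down).
D3 up a major second → E3 (2 semitones).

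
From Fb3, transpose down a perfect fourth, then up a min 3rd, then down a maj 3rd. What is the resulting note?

A perfect fourth down from Fb3 is Cb3.
A minor third up from Cb3 is Ebb3.
Ebb3 down a major third → Cbb3 (4 semitones).

Cbb3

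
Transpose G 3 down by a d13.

Six letters down from G (plus an octave) reaches B.
A diminished thirteenth is 19 semitones; 19 semitones down from G3 gives B#1.

B sharp 1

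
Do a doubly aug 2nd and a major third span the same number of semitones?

Yes

Both span 4 semitones: a doubly augmented second and a major third are the same chromatic distance.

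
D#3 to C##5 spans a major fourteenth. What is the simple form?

major seventh

Each octave removed subtracts seven from the number: 14 − 7 = 7.
Quality carries through unchanged, so the simple form is a major seventh.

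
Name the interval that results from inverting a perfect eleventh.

perfect fifth

First reduce the compound perfect eleventh to its simple form, a perfect fourth.
Interval numbers invert to sum to nine: 4 + 5 = 9, so a fourth inverts to a fifth.
And perfect stays perfect under inversion, so we get a perfect fifth.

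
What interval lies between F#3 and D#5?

M13

F to D spans six letter names (F-G-A-B-C-D), plus an octave — that makes it a thirteenth of some quality.
F#3 to D#5 is 21 semitones, matching the major thirteenth exactly, so the quality is major.
(Equivalently, a compound major sixth: a major sixth plus an octave.)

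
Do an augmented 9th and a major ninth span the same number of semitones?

An augmented ninth spans 15 semitones; a major ninth spans 14 semitones. They differ by 1.

No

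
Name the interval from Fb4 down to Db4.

m3

Descending from Fb4 to Db4 is the same interval as ascending Db4 to Fb4.
D to F spans three letter names (D-E-F) — that makes it a third of some quality.
Db4 to Fb4 is 3 semitones, a half step short of the major third (4), so this is minor.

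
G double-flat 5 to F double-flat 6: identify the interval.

G to F spans seven letter names (G-A-B-C-D-E-F) — that makes it a seventh of some quality.
Gbb5 to Fbb6 is 10 semitones, a half step short of the major seventh (11), so this is minor.

minor 7th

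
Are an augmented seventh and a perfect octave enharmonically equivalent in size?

Yes

Both span 12 semitones: an augmented seventh and a perfect octave are the same chromatic distance.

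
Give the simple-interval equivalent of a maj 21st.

Take out 2 octaves (14 from the number): 21 − 14 = 7.
That makes a major twenty-first a compound major seventh — 2 octaves plus a major seventh.

M7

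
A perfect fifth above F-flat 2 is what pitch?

C-flat 3

The fifth takes the letter from F up to C.
A perfect fifth spans 7 semitones, so from Fb2 the target pitch is Cb3.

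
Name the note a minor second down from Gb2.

F2

Counting two letter names down from G lands on F.
A minor second spans 1 semitone, so from Gb2 the target pitch is F2.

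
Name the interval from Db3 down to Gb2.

Descending from Db3 to Gb2 is the same interval as ascending Gb2 to Db3.
G to D spans five letter names (G-A-B-C-D) — that makes it a fifth of some quality.
Gb2 to Db3 is 7 semitones, matching the perfect fifth exactly, so the quality is perfect.

perfect fifth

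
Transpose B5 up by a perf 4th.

The fourth takes the letter from B up to E.
A perfect fourth spans 5 semitones, so from B5 the target pitch is E6.

E6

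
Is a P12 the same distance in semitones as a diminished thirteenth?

Both span 19 semitones: a perfect twelfth and a diminished thirteenth are the same chromatic distance.

Yes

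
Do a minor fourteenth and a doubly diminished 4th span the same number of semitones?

A minor fourteenth is 22 semitones but a doubly diminished fourth is 3 semitones — different sizes.

No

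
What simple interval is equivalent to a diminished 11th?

diminished fourth

Take out an octave (7 from the number): 11 − 7 = 4.
Quality carries through unchanged, so the simple form is a diminished fourth.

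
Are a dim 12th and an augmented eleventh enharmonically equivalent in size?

A diminished twelfth spans 18 semitones, and an augmented eleventh also spans 18 semitones — they're enharmonic.

Yes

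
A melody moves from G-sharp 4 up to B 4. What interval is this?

minor 3rd

G to B spans three letter names (G-A-B) — that makes it a third of some quality.
A major third would be 4 semitones, but G#4 to B4 is 3 — one semitone narrower, making it a minor third.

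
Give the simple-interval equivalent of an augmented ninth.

augmented second

Each octave removed subtracts seven from the number: 9 − 7 = 2.
So an augmented ninth is an octave plus an augmented second. The quality is unchanged.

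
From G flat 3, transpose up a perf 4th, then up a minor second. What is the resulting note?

D double-flat 4

Gb3 up a perfect fourth → Cb4 (5 semitones).
Cb4 up a minor second → Dbb4 (1 semitone).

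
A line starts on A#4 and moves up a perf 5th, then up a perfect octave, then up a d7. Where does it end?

D7

Up a perfect fifth from A#4: E#5 (7 semitones up).
E#5 up a perfect octave → E#6 (12 semitones).
E#6 up a diminished seventh → D7 (9 semitones).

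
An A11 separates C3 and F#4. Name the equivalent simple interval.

Each octave removed subtracts seven from the number: 11 − 7 = 4.
So an augmented eleventh is an octave plus an augmented fourth. The quality is unchanged.

A4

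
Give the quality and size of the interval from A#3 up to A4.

A to A is the same letter name, plus an octave, so the interval is some kind of octave.
A#3 to A4 spans 11 semitones — one semitone narrower than the perfect octave (12) — giving a diminished octave.

d8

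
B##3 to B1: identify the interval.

doubly augmented 15th

Descending from B##3 to B1 is the same interval as ascending B1 to B##3.
B to B is the same letter name, plus 2 octaves — that makes it a fifteenth of some quality.
A perfect fifteenth would be 24 semitones; B1 to B##3 is 26, two semitones wider, so the interval is doubly augmented.
(Equivalently, a compound doubly augmented octave: a doubly augmented octave plus an octave.)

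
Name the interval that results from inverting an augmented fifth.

Interval numbers invert to sum to nine: 5 + 4 = 9, so a fifth inverts to a fourth.
Quality inverts too: augmented becomes diminished. That makes the inversion a diminished fourth.

diminished fourth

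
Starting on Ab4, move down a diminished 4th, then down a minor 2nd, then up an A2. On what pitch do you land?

E##4

Down a diminished fourth from Ab4: E4 (4 semitones down).
A minor second down from E4 is D#4.
D#4 up an augmented second → E##4 (3 semitones).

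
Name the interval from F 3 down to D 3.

minor 3rd

Descending from F3 to D3 is the same interval as ascending D3 to F3.
D to F spans three letter names (D-E-F), so the interval is some kind of third.
At 3 semitones, D3→F3 falls one short of a major third: minor.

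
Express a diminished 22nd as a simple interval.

Subtracting seven from the interval number removes an octave: 22 − 14 = 8.
So a diminished twenty-second is 2 octaves plus a diminished octave. The quality is unchanged.

d8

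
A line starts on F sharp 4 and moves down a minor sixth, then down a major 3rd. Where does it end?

F#4 down a minor sixth → A#3 (8 semitones).
A major third down from A#3 is F#3.

F sharp 3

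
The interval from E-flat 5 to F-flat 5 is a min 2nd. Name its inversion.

major seventh

The rule of nine gives the new number: 9 − 2 = 7, so a second becomes a seventh.
And minor becomes major under inversion, so we get a major seventh.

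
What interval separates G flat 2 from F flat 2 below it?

Descending from Gb2 to Fb2 is the same interval as ascending Fb2 to Gb2.
F to G spans two letter names (F-G) — that makes it a second of some quality.
Fb2 to Gb2 is 2 semitones, matching the major second exactly, so the quality is major.

major 2nd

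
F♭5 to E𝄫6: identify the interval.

F to E spans seven letter names (F-G-A-B-C-D-E) — that makes it a seventh of some quality.
At 10 semitones, Fb5→Ebb6 falls one short of a major seventh: minor.

minor seventh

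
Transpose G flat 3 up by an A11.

C 5

Counting four letter names plus an octave up from G lands on C.
An augmented eleventh spans 18 semitones, so from Gb3 the target pitch is C5.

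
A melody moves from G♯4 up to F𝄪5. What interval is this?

G to F spans seven letter names (G-A-B-C-D-E-F) — that makes it a seventh of some quality.
The major seventh spans 11 semitones, and G#4 to F##5 is exactly 11 semitones — so this is a major seventh.

M7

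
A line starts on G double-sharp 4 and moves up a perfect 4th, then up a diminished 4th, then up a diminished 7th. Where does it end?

E flat 6

Up a perfect fourth from G##4: C##5 (5 semitones up).
A diminished fourth up from C##5 is F#5.
F#5 up a diminished seventh → Eb6 (9 semitones).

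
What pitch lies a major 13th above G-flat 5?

The thirteenth's letter: G up six letter names plus an octave → E.
A major thirteenth spans 21 semitones, so from Gb5 the target pitch is Eb7.

E-flat 7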